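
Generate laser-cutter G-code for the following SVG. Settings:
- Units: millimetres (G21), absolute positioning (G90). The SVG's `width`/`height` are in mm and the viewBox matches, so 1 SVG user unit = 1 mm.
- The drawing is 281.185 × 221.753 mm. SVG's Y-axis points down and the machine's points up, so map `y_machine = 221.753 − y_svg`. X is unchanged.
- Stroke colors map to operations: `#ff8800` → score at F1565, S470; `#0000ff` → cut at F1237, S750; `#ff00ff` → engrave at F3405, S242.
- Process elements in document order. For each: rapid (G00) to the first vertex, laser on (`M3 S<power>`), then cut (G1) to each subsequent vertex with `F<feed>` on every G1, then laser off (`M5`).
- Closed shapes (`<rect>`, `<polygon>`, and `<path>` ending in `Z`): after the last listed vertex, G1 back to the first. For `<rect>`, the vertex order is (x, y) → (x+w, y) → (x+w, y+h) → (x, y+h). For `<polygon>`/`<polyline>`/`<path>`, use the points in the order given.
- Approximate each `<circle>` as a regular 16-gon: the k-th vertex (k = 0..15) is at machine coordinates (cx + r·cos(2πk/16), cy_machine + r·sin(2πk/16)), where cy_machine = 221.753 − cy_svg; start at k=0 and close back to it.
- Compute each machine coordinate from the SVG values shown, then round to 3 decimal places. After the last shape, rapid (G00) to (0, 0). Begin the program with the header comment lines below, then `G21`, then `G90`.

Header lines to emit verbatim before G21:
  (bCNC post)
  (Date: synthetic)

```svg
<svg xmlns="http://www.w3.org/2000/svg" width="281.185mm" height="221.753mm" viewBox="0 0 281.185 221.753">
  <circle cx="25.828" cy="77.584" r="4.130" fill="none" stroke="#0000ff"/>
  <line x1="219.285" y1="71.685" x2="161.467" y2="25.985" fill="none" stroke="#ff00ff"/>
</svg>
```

1 u = 1 mm; y_m = 221.753 − y.

[1] `<circle>` circle, #0000ff→cut S750 F1237: (29.958,144.169) → (29.644,145.749) → (28.748,147.089) → (27.408,147.985) → (25.828,148.299) → (24.248,147.985) → (22.908,147.089) → (22.012,145.749) → (21.698,144.169) → (22.012,142.589) → (22.908,141.249) → (24.248,140.353) → (25.828,140.039) → (27.408,140.353) → (28.748,141.249) → (29.644,142.589) → (29.958,144.169) (closed)

[2] `<line>` line segment, #ff00ff→engrave S242 F3405: (219.285,150.068) → (161.467,195.768)

(bCNC post)
(Date: synthetic)
G21
G90
G00 X29.958 Y144.169
M3 S750
G1 X29.644 Y145.749 F1237
G1 X28.748 Y147.089 F1237
G1 X27.408 Y147.985 F1237
G1 X25.828 Y148.299 F1237
G1 X24.248 Y147.985 F1237
G1 X22.908 Y147.089 F1237
G1 X22.012 Y145.749 F1237
G1 X21.698 Y144.169 F1237
G1 X22.012 Y142.589 F1237
G1 X22.908 Y141.249 F1237
G1 X24.248 Y140.353 F1237
G1 X25.828 Y140.039 F1237
G1 X27.408 Y140.353 F1237
G1 X28.748 Y141.249 F1237
G1 X29.644 Y142.589 F1237
G1 X29.958 Y144.169 F1237
M5
G00 X219.285 Y150.068
M3 S242
G1 X161.467 Y195.768 F3405
M5
G00 X0.000 Y0.000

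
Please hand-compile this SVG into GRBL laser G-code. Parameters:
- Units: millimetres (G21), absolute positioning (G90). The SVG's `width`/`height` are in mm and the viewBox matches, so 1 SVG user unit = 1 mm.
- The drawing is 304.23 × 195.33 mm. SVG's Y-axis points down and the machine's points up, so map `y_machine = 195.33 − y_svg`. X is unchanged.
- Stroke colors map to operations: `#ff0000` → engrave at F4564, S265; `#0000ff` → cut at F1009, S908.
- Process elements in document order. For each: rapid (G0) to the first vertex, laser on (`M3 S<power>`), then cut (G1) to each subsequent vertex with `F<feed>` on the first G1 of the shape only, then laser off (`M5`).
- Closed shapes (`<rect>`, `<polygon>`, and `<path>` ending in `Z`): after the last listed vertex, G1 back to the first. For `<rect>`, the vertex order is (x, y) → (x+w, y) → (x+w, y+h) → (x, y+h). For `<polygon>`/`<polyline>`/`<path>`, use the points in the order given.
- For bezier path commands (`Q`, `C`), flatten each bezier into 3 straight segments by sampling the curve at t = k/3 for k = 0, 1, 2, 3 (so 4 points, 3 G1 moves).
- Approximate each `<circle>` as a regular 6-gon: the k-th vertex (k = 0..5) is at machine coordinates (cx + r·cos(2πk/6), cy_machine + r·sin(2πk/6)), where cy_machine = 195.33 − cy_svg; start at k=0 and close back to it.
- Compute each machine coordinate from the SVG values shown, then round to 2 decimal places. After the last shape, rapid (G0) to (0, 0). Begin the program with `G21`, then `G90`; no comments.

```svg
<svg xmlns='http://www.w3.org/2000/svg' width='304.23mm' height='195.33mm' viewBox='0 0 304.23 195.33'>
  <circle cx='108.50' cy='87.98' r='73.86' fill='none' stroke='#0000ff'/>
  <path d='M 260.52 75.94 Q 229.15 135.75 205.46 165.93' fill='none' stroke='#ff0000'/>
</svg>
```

Since the viewBox matches the mm dimensions, user units are millimetres directly. The only transform is the Y-flip y_m = 195.33 − y_svg.

Shape 1 is a circle drawn with `<circle>`. Its stroke #0000ff means cut at S908, F1009. After flipping Y the toolpath is (182.36,107.35) → (145.43,171.31) → (71.57,171.31) → (34.64,107.35) → (71.57,43.39) → (145.43,43.39) → (182.36,107.35), returning to the start.

Shape 2 is a quadratic bezier drawn with `<path>`. Its stroke #ff0000 means engrave at S265, F4564. After flipping Y the toolpath is (260.52,119.39) → (240.46,82.81) → (222.11,52.81) → (205.46,29.40).

G21
G90
G0 X182.36 Y107.35
M3 S908
G1 X145.43 Y171.31 F1009
G1 X71.57 Y171.31
G1 X34.64 Y107.35
G1 X71.57 Y43.39
G1 X145.43 Y43.39
G1 X182.36 Y107.35
M5
G0 X260.52 Y119.39
M3 S265
G1 X240.46 Y82.81 F4564
G1 X222.11 Y52.81
G1 X205.46 Y29.40
M5
G0 X0.00 Y0.00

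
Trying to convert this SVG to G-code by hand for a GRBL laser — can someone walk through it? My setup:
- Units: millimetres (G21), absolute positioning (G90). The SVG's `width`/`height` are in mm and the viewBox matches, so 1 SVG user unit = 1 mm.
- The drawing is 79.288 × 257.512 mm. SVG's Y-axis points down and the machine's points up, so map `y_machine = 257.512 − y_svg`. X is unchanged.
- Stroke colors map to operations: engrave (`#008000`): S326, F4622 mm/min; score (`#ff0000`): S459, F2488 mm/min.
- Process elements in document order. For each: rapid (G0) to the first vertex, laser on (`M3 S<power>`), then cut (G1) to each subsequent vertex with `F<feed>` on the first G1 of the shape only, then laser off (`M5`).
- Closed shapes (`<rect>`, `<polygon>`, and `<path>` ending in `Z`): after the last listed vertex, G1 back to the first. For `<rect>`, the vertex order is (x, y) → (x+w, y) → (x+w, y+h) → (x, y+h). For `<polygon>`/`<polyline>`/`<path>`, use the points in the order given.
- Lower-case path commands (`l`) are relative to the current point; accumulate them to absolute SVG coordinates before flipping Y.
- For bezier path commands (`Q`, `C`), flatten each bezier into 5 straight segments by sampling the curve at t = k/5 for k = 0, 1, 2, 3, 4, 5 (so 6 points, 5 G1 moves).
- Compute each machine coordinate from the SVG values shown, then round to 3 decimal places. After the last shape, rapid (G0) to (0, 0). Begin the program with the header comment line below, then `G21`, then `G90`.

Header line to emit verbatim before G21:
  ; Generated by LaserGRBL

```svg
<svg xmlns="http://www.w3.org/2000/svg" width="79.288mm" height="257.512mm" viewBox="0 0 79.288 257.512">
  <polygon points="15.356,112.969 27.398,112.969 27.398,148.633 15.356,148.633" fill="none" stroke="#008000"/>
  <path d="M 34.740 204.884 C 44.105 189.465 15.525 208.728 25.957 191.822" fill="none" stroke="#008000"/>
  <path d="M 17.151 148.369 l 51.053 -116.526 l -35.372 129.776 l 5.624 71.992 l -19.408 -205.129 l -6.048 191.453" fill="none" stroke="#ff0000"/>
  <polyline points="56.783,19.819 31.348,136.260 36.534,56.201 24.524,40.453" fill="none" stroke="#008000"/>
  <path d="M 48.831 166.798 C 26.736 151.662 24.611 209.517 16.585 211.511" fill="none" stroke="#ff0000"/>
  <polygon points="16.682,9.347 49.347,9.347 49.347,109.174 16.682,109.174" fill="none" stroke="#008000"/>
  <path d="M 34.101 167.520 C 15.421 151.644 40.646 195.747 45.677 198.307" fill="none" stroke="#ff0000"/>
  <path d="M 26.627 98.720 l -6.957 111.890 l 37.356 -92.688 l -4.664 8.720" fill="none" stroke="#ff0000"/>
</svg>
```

; Generated by LaserGRBL
G21
G90
G0 X15.356 Y144.543
M3 S326
G1 X27.398 Y144.543 F4622
G1 X27.398 Y108.879
G1 X15.356 Y108.879
G1 X15.356 Y144.543
M5
G0 X34.740 Y52.628
M3 S326
G1 X36.421 Y58.284 F4622
G1 X32.690 Y59.018
G1 X27.239 Y58.229
G1 X23.764 Y59.320
G1 X25.957 Y65.690
M5
G0 X17.151 Y109.143
M3 S459
G1 X68.204 Y225.669 F2488
G1 X32.832 Y95.893
G1 X38.456 Y23.901
G1 X19.048 Y229.030
G1 X13.000 Y37.577
M5
G0 X56.783 Y237.693
M3 S326
G1 X31.348 Y121.252 F4622
G1 X36.534 Y201.311
G1 X24.524 Y217.059
M5
G0 X48.831 Y90.714
M3 S459
G1 X37.763 Y92.067 F2488
G1 X30.247 Y82.088
G1 X25.039 Y66.961
G1 X20.899 Y52.870
G1 X16.585 Y46.001
M5
G0 X16.682 Y248.165
M3 S326
G1 X49.347 Y248.165 F4622
G1 X49.347 Y148.338
G1 X16.682 Y148.338
G1 X16.682 Y248.165
M5
G0 X34.101 Y89.992
M3 S459
G1 X27.649 Y93.132 F2488
G1 X28.657 Y86.751
G1 X34.049 Y75.720
G1 X40.748 Y64.914
G1 X45.677 Y59.205
M5
G0 X26.627 Y158.792
M3 S459
G1 X19.670 Y46.902 F2488
G1 X57.026 Y139.590
G1 X52.362 Y130.870
M5
G0 X0.000 Y0.000

Since the viewBox matches the mm dimensions, user units are millimetres directly. The only transform is the Y-flip y_m = 257.512 − y_svg.

Shape 1 is a rectangle drawn with `<polygon>`. Its stroke #008000 means engrave at S326, F4622. After flipping Y the toolpath is (15.356,144.543) → (27.398,144.543) → (27.398,108.879) → (15.356,108.879) → (15.356,144.543), returning to the start.

Shape 2 is a cubic bezier drawn with `<path>`. Its stroke #008000 means engrave at S326, F4622. After flipping Y the toolpath is (34.740,52.628) → (36.421,58.284) → (32.690,59.018) → (27.239,58.229) → (23.764,59.320) → (25.957,65.690).

Shape 3 is a open polyline drawn with `<path>`. Its stroke #ff0000 means score at S459, F2488. After flipping Y the toolpath is (17.151,109.143) → (68.204,225.669) → (32.832,95.893) → (38.456,23.901) → (19.048,229.030) → (13.000,37.577).

Shape 4 is a open polyline drawn with `<polyline>`. Its stroke #008000 means engrave at S326, F4622. After flipping Y the toolpath is (56.783,237.693) → (31.348,121.252) → (36.534,201.311) → (24.524,217.059).

Shape 5 is a cubic bezier drawn with `<path>`. Its stroke #ff0000 means score at S459, F2488. After flipping Y the toolpath is (48.831,90.714) → (37.763,92.067) → (30.247,82.088) → (25.039,66.961) → (20.899,52.870) → (16.585,46.001).

Shape 6 is a rectangle drawn with `<polygon>`. Its stroke #008000 means engrave at S326, F4622. After flipping Y the toolpath is (16.682,248.165) → (49.347,248.165) → (49.347,148.338) → (16.682,148.338) → (16.682,248.165), returning to the start.

Shape 7 is a cubic bezier drawn with `<path>`. Its stroke #ff0000 means score at S459, F2488. After flipping Y the toolpath is (34.101,89.992) → (27.649,93.132) → (28.657,86.751) → (34.049,75.720) → (40.748,64.914) → (45.677,59.205).

Shape 8 is a open polyline drawn with `<path>`. Its stroke #ff0000 means score at S459, F2488. After flipping Y the toolpath is (26.627,158.792) → (19.670,46.902) → (57.026,139.590) → (52.362,130.870).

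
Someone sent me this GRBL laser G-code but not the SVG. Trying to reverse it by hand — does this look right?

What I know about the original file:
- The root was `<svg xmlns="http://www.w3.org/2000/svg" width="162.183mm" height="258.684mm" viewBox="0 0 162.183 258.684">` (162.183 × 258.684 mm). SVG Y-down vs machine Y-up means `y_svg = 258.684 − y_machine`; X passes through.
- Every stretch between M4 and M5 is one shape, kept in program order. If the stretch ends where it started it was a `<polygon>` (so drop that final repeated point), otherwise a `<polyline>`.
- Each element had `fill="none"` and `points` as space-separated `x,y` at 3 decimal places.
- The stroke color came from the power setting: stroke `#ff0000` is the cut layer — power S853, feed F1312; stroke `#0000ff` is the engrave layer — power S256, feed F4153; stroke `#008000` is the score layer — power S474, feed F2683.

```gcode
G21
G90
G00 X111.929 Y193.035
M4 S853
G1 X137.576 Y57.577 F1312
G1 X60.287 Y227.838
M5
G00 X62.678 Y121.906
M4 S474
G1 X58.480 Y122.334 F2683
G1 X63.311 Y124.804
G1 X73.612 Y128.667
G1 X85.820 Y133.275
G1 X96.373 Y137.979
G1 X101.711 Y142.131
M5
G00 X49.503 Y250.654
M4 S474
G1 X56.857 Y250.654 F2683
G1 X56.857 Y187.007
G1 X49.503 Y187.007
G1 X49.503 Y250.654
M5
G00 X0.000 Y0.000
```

<svg xmlns="http://www.w3.org/2000/svg" width="162.183mm" height="258.684mm" viewBox="0 0 162.183 258.684">
  <polyline points="111.929,65.649 137.576,201.107 60.287,30.846" fill="none" stroke="#ff0000"/>
  <polyline points="62.678,136.778 58.480,136.350 63.311,133.880 73.612,130.017 85.820,125.409 96.373,120.705 101.711,116.553" fill="none" stroke="#008000"/>
  <polygon points="49.503,8.030 56.857,8.030 56.857,71.677 49.503,71.677" fill="none" stroke="#008000"/>
</svg>

Machine Y-up, SVG Y-down with viewBox height 258.684, so y_svg = 258.684 − y_machine; X carries over.

Run 1: the run's S853 means `#ff0000` (cut). The run is open, so emit a `<polyline>` with points (Y-flipped): 111.929,65.649 137.576,201.107 60.287,30.846.

Run 2: S474 ⇒ score layer `#008000`. The run is open, so emit a `<polyline>` with points (Y-flipped): 62.678,136.778 58.480,136.350 63.311,133.880 73.612,130.017 85.820,125.409 96.373,120.705 101.711,116.553.

Run 3: S474 ⇒ score layer `#008000`. The run returns to its start, so emit a `<polygon>` with points (Y-flipped): 49.503,8.030 56.857,8.030 56.857,71.677 49.503,71.677.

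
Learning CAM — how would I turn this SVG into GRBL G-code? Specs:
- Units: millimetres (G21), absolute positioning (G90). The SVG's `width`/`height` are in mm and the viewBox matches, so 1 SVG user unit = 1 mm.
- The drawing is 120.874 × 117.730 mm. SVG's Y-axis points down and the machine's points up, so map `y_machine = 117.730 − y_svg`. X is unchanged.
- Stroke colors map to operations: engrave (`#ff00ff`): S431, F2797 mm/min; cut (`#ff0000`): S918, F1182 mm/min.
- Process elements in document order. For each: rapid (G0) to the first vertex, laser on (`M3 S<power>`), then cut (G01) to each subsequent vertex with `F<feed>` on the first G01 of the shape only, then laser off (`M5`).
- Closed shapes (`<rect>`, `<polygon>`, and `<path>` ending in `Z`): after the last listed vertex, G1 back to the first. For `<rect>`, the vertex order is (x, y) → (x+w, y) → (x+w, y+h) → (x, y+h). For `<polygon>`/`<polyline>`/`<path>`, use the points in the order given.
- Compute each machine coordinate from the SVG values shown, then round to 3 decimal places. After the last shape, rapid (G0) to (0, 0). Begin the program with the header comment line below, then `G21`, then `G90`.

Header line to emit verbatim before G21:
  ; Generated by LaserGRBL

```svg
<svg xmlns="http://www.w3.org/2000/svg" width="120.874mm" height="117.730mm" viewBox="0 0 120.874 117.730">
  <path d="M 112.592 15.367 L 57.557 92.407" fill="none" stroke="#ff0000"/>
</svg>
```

; Generated by LaserGRBL
G21
G90
G0 X112.592 Y102.363
M3 S918
G01 X57.557 Y25.323 F1182
M5
G0 X0.000 Y0.000

1 u = 1 mm; y_m = 117.730 − y.

[1] `<path>` line segment, #ff0000→cut S918 F1182: (112.592,102.363) → (57.557,25.323)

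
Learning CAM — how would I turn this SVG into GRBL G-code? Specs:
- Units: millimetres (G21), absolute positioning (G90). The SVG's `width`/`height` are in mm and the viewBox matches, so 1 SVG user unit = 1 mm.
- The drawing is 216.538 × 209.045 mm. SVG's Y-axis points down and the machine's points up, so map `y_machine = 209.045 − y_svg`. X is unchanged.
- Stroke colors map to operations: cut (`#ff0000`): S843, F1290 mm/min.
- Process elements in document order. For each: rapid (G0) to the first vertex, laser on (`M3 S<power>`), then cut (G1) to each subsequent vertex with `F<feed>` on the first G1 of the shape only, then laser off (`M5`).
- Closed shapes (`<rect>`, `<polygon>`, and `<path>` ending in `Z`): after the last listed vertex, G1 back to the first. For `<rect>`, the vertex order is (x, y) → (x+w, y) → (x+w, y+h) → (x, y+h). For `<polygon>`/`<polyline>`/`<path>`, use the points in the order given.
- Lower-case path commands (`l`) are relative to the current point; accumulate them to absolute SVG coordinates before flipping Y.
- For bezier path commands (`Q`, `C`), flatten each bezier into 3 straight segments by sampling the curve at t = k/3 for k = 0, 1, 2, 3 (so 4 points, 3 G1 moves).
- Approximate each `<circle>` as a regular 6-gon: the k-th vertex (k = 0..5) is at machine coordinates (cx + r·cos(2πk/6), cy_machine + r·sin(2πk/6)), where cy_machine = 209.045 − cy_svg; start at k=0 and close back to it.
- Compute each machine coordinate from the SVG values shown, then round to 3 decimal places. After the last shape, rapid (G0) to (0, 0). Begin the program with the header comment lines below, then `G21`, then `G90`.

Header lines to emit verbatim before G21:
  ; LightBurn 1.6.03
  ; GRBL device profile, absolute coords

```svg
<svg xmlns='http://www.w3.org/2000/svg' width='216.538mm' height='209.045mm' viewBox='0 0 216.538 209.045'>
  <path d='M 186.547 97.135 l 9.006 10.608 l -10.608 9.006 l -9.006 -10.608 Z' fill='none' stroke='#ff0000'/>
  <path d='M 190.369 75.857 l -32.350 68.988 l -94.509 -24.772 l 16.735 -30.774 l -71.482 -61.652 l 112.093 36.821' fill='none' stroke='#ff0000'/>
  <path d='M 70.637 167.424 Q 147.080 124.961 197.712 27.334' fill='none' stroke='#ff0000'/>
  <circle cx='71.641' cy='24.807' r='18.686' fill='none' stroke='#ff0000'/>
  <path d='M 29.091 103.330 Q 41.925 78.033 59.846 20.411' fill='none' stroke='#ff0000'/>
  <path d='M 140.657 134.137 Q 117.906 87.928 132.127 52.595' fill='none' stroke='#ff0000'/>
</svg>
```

; LightBurn 1.6.03
; GRBL device profile, absolute coords
G21
G90
G0 X186.547 Y111.910
M3 S843
G1 X195.553 Y101.302 F1290
G1 X184.945 Y92.296
G1 X175.939 Y102.904
G1 X186.547 Y111.910
M5
G0 X190.369 Y133.188
M3 S843
G1 X158.019 Y64.200 F1290
G1 X63.510 Y88.972
G1 X80.245 Y119.746
G1 X8.763 Y181.398
G1 X120.856 Y144.577
M5
G0 X70.637 Y41.621
M3 S843
G1 X118.731 Y76.059 F1290
G1 X161.089 Y122.756
G1 X197.712 Y181.711
M5
G0 X90.327 Y184.238
M3 S843
G1 X80.984 Y200.421 F1290
G1 X62.298 Y200.421
G1 X52.955 Y184.238
G1 X62.298 Y168.055
G1 X80.984 Y168.055
G1 X90.327 Y184.238
M5
G0 X29.091 Y105.715
M3 S843
G1 X38.212 Y126.171 F1290
G1 X48.464 Y153.811
G1 X59.846 Y188.634
M5
G0 X140.657 Y74.908
M3 S843
G1 X129.598 Y104.506 F1290
G1 X126.754 Y131.686
G1 X132.127 Y156.450
M5
G0 X0.000 Y0.000

1 u = 1 mm; y_m = 209.045 − y.

[1] `<path>` regular polygon, #ff0000→cut S843 F1290: (186.547,111.910) → (195.553,101.302) → (184.945,92.296) → (175.939,102.904) → (186.547,111.910) (closed)

[2] `<path>` open polyline, #ff0000→cut S843 F1290: (190.369,133.188) → (158.019,64.200) → (63.510,88.972) → (80.245,119.746) → (8.763,181.398) → (120.856,144.577)

[3] `<path>` quadratic bezier, #ff0000→cut S843 F1290: (70.637,41.621) → (118.731,76.059) → (161.089,122.756) → (197.712,181.711)

[4] `<circle>` circle, #ff0000→cut S843 F1290: (90.327,184.238) → (80.984,200.421) → (62.298,200.421) → (52.955,184.238) → (62.298,168.055) → (80.984,168.055) → (90.327,184.238) (closed)

[5] `<path>` quadratic bezier, #ff0000→cut S843 F1290: (29.091,105.715) → (38.212,126.171) → (48.464,153.811) → (59.846,188.634)

[6] `<path>` quadratic bezier, #ff0000→cut S843 F1290: (140.657,74.908) → (129.598,104.506) → (126.754,131.686) → (132.127,156.450)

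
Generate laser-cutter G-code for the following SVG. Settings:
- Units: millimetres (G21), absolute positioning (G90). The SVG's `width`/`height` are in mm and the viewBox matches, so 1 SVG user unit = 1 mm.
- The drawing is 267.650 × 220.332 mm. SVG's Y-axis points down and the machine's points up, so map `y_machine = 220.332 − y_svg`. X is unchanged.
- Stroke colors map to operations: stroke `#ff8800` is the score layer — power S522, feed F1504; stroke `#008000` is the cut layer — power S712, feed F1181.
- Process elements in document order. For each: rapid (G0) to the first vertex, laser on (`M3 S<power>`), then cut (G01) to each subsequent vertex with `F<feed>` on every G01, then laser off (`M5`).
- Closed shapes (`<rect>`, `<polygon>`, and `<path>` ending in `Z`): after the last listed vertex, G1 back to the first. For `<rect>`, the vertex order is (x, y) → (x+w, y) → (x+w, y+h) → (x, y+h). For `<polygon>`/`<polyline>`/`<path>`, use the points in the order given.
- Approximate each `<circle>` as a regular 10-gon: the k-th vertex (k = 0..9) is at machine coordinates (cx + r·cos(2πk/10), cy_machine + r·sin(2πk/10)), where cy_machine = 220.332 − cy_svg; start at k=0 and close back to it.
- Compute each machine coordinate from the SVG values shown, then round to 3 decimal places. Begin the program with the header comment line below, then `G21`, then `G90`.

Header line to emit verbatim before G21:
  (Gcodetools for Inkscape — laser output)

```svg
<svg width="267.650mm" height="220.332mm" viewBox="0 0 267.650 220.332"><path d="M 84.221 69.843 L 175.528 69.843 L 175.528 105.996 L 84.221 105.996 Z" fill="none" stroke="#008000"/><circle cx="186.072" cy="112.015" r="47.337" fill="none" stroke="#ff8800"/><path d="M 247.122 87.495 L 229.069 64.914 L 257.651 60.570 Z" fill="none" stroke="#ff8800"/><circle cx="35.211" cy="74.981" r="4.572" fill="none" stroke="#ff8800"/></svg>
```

1 u = 1 mm; y_m = 220.332 − y.

[1] `<path>` rectangle, #008000→cut S712 F1181: (84.221,150.489) → (175.528,150.489) → (175.528,114.336) → (84.221,114.336) → (84.221,150.489) (closed)

[2] `<circle>` circle, #ff8800→score S522 F1504: (233.409,108.317) → (224.368,136.141) → (200.700,153.337) → (171.444,153.337) → (147.776,136.141) → (138.735,108.317) → (147.776,80.493) → (171.444,63.297) → (200.700,63.297) → (224.368,80.493) → (233.409,108.317) (closed)

[3] `<path>` regular polygon, #ff8800→score S522 F1504: (247.122,132.837) → (229.069,155.418) → (257.651,159.762) → (247.122,132.837) (closed)

[4] `<circle>` circle, #ff8800→score S522 F1504: (39.783,145.351) → (38.910,148.038) → (36.624,149.699) → (33.798,149.699) → (31.512,148.038) → (30.639,145.351) → (31.512,142.664) → (33.798,141.003) → (36.624,141.003) → (38.910,142.664) → (39.783,145.351) (closed)

(Gcodetools for Inkscape — laser output)
G21
G90
G0 X84.221 Y150.489
M3 S712
G01 X175.528 Y150.489 F1181
G01 X175.528 Y114.336 F1181
G01 X84.221 Y114.336 F1181
G01 X84.221 Y150.489 F1181
M5
G0 X233.409 Y108.317
M3 S522
G01 X224.368 Y136.141 F1504
G01 X200.700 Y153.337 F1504
G01 X171.444 Y153.337 F1504
G01 X147.776 Y136.141 F1504
G01 X138.735 Y108.317 F1504
G01 X147.776 Y80.493 F1504
G01 X171.444 Y63.297 F1504
G01 X200.700 Y63.297 F1504
G01 X224.368 Y80.493 F1504
G01 X233.409 Y108.317 F1504
M5
G0 X247.122 Y132.837
M3 S522
G01 X229.069 Y155.418 F1504
G01 X257.651 Y159.762 F1504
G01 X247.122 Y132.837 F1504
M5
G0 X39.783 Y145.351
M3 S522
G01 X38.910 Y148.038 F1504
G01 X36.624 Y149.699 F1504
G01 X33.798 Y149.699 F1504
G01 X31.512 Y148.038 F1504
G01 X30.639 Y145.351 F1504
G01 X31.512 Y142.664 F1504
G01 X33.798 Y141.003 F1504
G01 X36.624 Y141.003 F1504
G01 X38.910 Y142.664 F1504
G01 X39.783 Y145.351 F1504
M5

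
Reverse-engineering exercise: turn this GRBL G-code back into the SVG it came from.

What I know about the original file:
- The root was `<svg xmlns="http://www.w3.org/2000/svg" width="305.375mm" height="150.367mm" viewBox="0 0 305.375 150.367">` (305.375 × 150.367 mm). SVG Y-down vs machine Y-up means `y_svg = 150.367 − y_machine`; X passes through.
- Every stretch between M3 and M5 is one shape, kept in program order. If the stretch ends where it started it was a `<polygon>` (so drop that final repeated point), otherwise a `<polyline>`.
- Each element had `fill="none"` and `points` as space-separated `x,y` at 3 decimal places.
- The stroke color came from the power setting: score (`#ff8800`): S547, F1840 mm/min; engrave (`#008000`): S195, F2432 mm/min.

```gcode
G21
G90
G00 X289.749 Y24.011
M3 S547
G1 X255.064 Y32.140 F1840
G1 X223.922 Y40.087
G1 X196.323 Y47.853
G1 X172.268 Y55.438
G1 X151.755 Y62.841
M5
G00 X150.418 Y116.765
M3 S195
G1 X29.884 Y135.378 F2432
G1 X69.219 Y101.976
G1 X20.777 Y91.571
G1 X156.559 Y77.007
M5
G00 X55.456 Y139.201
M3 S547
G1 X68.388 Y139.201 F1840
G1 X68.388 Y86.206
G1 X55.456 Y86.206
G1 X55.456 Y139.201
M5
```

Machine Y-up, SVG Y-down with viewBox height 150.367, so y_svg = 150.367 − y_machine; X carries over.

Run 1: the run's S547 means `#ff8800` (score). The run is open, so emit a `<polyline>` with points (Y-flipped): 289.749,126.356 255.064,118.227 223.922,110.280 196.323,102.514 172.268,94.929 151.755,87.526.

Run 2: the run's S195 means `#008000` (engrave). The run is open, so emit a `<polyline>` with points (Y-flipped): 150.418,33.602 29.884,14.989 69.219,48.391 20.777,58.796 156.559,73.360.

Run 3: S547 ⇒ score layer `#ff8800`. The run returns to its start, so emit a `<polygon>` with points (Y-flipped): 55.456,11.166 68.388,11.166 68.388,64.161 55.456,64.161.

<svg xmlns="http://www.w3.org/2000/svg" width="305.375mm" height="150.367mm" viewBox="0 0 305.375 150.367">
  <polyline points="289.749,126.356 255.064,118.227 223.922,110.280 196.323,102.514 172.268,94.929 151.755,87.526" fill="none" stroke="#ff8800"/>
  <polyline points="150.418,33.602 29.884,14.989 69.219,48.391 20.777,58.796 156.559,73.360" fill="none" stroke="#008000"/>
  <polygon points="55.456,11.166 68.388,11.166 68.388,64.161 55.456,64.161" fill="none" stroke="#ff8800"/>
</svg>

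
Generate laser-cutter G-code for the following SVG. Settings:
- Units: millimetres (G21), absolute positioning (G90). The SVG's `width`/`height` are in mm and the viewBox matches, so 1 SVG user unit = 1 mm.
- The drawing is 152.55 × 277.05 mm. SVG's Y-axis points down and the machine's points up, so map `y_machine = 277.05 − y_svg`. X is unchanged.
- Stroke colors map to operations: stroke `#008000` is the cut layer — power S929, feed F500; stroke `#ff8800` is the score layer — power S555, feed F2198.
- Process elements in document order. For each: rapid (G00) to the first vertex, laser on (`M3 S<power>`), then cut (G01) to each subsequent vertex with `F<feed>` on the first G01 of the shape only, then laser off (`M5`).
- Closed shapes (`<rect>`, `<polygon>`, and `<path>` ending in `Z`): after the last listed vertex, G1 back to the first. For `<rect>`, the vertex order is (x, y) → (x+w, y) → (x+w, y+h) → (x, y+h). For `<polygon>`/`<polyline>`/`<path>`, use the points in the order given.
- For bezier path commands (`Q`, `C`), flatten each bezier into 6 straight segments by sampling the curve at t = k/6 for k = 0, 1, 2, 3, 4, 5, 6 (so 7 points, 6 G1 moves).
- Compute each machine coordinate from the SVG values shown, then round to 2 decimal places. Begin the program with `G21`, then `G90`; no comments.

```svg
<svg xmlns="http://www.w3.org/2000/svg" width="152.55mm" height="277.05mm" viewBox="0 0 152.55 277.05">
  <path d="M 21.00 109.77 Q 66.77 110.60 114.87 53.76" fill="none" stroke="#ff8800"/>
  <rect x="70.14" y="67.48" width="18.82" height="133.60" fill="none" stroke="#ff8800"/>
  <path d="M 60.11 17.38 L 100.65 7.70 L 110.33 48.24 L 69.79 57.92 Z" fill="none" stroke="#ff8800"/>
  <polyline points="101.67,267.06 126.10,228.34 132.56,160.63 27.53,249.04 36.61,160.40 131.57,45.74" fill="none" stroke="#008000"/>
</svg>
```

1 u = 1 mm; y_m = 277.05 − y.

[1] `<path>` quadratic bezier, #ff8800→score S555 F2198: (21.00,167.28) → (36.32,168.61) → (51.77,173.13) → (67.35,180.87) → (83.06,191.80) → (98.90,205.95) → (114.87,223.29)

[2] `<rect>` rectangle, #ff8800→score S555 F2198: (70.14,209.57) → (88.96,209.57) → (88.96,75.97) → (70.14,75.97) → (70.14,209.57) (closed)

[3] `<path>` regular polygon, #ff8800→score S555 F2198: (60.11,259.67) → (100.65,269.35) → (110.33,228.81) → (69.79,219.13) → (60.11,259.67) (closed)

[4] `<polyline>` open polyline, #008000→cut S929 F500: (101.67,9.99) → (126.10,48.71) → (132.56,116.42) → (27.53,28.01) → (36.61,116.65) → (131.57,231.31)

G21
G90
G00 X21.00 Y167.28
M3 S555
G01 X36.32 Y168.61 F2198
G01 X51.77 Y173.13
G01 X67.35 Y180.87
G01 X83.06 Y191.80
G01 X98.90 Y205.95
G01 X114.87 Y223.29
M5
G00 X70.14 Y209.57
M3 S555
G01 X88.96 Y209.57 F2198
G01 X88.96 Y75.97
G01 X70.14 Y75.97
G01 X70.14 Y209.57
M5
G00 X60.11 Y259.67
M3 S555
G01 X100.65 Y269.35 F2198
G01 X110.33 Y228.81
G01 X69.79 Y219.13
G01 X60.11 Y259.67
M5
G00 X101.67 Y9.99
M3 S929
G01 X126.10 Y48.71 F500
G01 X132.56 Y116.42
G01 X27.53 Y28.01
G01 X36.61 Y116.65
G01 X131.57 Y231.31
M5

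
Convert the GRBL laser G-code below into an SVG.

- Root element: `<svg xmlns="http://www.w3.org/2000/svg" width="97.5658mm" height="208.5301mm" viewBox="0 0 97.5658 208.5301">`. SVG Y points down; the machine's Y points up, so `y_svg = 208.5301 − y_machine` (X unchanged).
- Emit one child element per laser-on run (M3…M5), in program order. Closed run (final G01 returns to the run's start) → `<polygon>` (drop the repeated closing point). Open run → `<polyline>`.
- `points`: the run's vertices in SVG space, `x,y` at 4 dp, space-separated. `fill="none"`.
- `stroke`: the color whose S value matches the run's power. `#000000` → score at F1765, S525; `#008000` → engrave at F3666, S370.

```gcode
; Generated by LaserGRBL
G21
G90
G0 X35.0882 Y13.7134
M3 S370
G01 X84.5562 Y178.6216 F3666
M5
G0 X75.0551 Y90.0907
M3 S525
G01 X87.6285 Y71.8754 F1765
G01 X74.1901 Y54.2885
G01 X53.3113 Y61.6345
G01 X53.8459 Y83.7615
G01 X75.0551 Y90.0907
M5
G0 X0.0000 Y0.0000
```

<svg xmlns="http://www.w3.org/2000/svg" width="97.5658mm" height="208.5301mm" viewBox="0 0 97.5658 208.5301">
  <polyline points="35.0882,194.8167 84.5562,29.9085" fill="none" stroke="#008000"/>
  <polygon points="75.0551,118.4394 87.6285,136.6547 74.1901,154.2416 53.3113,146.8956 53.8459,124.7686" fill="none" stroke="#000000"/>
</svg>

Each laser-on run becomes one SVG element. Flip Y back into SVG space with y_svg = 208.5301 − y_machine.

Run 1: S370 ⇒ engrave layer `#008000`. The run is open, so emit a `<polyline>` with points (Y-flipped): 35.0882,194.8167 84.5562,29.9085.

Run 2: S525 ⇒ score layer `#000000`. The run returns to its start, so emit a `<polygon>` with points (Y-flipped): 75.0551,118.4394 87.6285,136.6547 74.1901,154.2416 53.3113,146.8956 53.8459,124.7686.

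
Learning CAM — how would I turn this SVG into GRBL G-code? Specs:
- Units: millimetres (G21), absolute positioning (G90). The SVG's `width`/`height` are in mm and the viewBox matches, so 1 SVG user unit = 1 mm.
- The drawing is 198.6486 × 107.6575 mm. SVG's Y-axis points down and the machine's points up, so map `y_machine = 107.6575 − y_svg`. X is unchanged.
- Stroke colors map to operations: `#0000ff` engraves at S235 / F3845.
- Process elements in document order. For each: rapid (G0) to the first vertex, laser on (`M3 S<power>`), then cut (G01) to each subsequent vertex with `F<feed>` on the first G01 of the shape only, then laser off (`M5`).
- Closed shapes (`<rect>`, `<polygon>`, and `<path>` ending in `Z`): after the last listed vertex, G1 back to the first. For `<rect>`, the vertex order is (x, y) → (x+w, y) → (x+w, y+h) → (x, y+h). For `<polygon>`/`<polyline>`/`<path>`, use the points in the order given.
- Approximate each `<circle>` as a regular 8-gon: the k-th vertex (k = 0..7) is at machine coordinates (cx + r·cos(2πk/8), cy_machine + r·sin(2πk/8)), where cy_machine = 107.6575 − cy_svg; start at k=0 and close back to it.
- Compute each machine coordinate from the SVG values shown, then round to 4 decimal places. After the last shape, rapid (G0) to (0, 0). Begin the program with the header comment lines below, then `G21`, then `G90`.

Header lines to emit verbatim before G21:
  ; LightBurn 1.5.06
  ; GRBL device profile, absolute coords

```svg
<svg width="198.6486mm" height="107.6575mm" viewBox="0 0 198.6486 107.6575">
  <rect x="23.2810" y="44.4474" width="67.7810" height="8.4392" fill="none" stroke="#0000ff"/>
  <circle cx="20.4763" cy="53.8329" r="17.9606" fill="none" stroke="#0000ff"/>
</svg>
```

; LightBurn 1.5.06
; GRBL device profile, absolute coords
G21
G90
G0 X23.2810 Y63.2101
M3 S235
G01 X91.0620 Y63.2101 F3845
G01 X91.0620 Y54.7709
G01 X23.2810 Y54.7709
G01 X23.2810 Y63.2101
M5
G0 X38.4369 Y53.8246
M3 S235
G01 X33.1764 Y66.5247 F3845
G01 X20.4763 Y71.7852
G01 X7.7762 Y66.5247
G01 X2.5157 Y53.8246
G01 X7.7762 Y41.1245
G01 X20.4763 Y35.8640
G01 X33.1764 Y41.1245
G01 X38.4369 Y53.8246
M5
G0 X0.0000 Y0.0000

Since the viewBox matches the mm dimensions, user units are millimetres directly. The only transform is the Y-flip y_m = 107.6575 − y_svg.

Shape 1 is a rectangle drawn with `<rect>`. Its stroke #0000ff means engrave at S235, F3845. After flipping Y the toolpath is (23.2810,63.2101) → (91.0620,63.2101) → (91.0620,54.7709) → (23.2810,54.7709) → (23.2810,63.2101), returning to the start.

Shape 2 is a circle drawn with `<circle>`. Its stroke #0000ff means engrave at S235, F3845. After flipping Y the toolpath is (38.4369,53.8246) → (33.1764,66.5247) → (20.4763,71.7852) → (7.7762,66.5247) → (2.5157,53.8246) → (7.7762,41.1245) → (20.4763,35.8640) → (33.1764,41.1245) → (38.4369,53.8246), returning to the start.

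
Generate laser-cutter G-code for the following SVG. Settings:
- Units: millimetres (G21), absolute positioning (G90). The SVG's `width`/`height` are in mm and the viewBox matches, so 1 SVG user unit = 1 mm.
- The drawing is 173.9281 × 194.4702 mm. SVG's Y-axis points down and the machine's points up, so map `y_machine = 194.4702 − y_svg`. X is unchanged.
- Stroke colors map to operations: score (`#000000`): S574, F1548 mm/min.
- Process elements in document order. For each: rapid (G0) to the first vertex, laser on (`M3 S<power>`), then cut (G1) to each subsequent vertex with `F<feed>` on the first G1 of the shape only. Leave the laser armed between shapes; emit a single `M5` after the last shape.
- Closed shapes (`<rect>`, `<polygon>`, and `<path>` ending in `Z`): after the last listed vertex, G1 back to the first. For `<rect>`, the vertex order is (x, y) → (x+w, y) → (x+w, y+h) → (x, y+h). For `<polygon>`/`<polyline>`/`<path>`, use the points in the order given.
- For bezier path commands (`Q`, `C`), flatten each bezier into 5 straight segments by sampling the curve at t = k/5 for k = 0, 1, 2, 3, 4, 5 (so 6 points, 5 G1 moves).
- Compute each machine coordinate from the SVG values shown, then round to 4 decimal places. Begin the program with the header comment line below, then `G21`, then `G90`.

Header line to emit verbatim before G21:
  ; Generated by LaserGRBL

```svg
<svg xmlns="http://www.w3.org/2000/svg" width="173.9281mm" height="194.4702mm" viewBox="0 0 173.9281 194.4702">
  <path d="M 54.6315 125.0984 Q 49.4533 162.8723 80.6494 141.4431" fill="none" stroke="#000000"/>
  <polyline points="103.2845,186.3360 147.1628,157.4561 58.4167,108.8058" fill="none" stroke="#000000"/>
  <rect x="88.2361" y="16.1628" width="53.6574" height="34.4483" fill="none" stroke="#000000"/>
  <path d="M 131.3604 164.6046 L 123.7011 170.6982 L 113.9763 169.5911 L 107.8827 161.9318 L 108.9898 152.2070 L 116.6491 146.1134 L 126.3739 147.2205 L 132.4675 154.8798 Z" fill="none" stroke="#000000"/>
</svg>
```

; Generated by LaserGRBL
G21
G90
G0 X54.6315 Y69.3718
M3 S574
G1 X54.0152 Y56.6304 F1548
G1 X56.3088 Y48.6252
G1 X61.5124 Y45.3562
G1 X69.6259 Y46.8235
G1 X80.6494 Y53.0271
G0 X103.2845 Y8.1342
M3 S574
G1 X147.1628 Y37.0141 F1548
G1 X58.4167 Y85.6644
G0 X88.2361 Y178.3074
M3 S574
G1 X141.8935 Y178.3074 F1548
G1 X141.8935 Y143.8591
G1 X88.2361 Y143.8591
G1 X88.2361 Y178.3074
G0 X131.3604 Y29.8656
M3 S574
G1 X123.7011 Y23.7720 F1548
G1 X113.9763 Y24.8791
G1 X107.8827 Y32.5384
G1 X108.9898 Y42.2632
G1 X116.6491 Y48.3568
G1 X126.3739 Y47.2497
G1 X132.4675 Y39.5904
G1 X131.3604 Y29.8656
M5

Since the viewBox matches the mm dimensions, user units are millimetres directly. The only transform is the Y-flip y_m = 194.4702 − y_svg.

Shape 1 is a quadratic bezier drawn with `<path>`. Its stroke #000000 means score at S574, F1548. After flipping Y the toolpath is (54.6315,69.3718) → (54.0152,56.6304) → (56.3088,48.6252) → (61.5124,45.3562) → (69.6259,46.8235) → (80.6494,53.0271).

Shape 2 is a open polyline drawn with `<polyline>`. Its stroke #000000 means score at S574, F1548. After flipping Y the toolpath is (103.2845,8.1342) → (147.1628,37.0141) → (58.4167,85.6644).

Shape 3 is a rectangle drawn with `<rect>`. Its stroke #000000 means score at S574, F1548. After flipping Y the toolpath is (88.2361,178.3074) → (141.8935,178.3074) → (141.8935,143.8591) → (88.2361,143.8591) → (88.2361,178.3074), returning to the start.

Shape 4 is a regular polygon drawn with `<path>`. Its stroke #000000 means score at S574, F1548. After flipping Y the toolpath is (131.3604,29.8656) → (123.7011,23.7720) → (113.9763,24.8791) → (107.8827,32.5384) → (108.9898,42.2632) → (116.6491,48.3568) → (126.3739,47.2497) → (132.4675,39.5904) → (131.3604,29.8656), returning to the start.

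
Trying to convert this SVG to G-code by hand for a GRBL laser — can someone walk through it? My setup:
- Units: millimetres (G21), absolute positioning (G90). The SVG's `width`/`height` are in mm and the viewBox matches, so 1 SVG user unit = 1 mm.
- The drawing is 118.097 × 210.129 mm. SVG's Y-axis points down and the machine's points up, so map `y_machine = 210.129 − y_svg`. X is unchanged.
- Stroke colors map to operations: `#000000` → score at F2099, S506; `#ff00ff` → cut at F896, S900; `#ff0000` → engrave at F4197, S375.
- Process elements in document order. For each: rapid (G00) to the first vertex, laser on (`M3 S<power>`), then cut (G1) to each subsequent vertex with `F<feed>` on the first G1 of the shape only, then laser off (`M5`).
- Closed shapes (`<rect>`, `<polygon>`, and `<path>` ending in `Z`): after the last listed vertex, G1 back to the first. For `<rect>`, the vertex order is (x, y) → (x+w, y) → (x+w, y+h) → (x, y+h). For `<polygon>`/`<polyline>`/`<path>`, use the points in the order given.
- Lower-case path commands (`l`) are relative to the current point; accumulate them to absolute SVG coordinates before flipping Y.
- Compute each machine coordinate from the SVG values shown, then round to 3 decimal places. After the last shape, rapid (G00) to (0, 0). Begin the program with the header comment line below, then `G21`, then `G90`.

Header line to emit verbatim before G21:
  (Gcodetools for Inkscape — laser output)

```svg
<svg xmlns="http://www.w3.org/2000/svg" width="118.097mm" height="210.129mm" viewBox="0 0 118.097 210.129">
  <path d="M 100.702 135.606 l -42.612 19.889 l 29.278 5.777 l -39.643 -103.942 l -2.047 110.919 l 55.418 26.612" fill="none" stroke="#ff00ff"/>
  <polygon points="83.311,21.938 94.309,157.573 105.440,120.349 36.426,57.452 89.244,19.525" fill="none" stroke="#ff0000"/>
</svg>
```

(Gcodetools for Inkscape — laser output)
G21
G90
G00 X100.702 Y74.523
M3 S900
G1 X58.090 Y54.634 F896
G1 X87.368 Y48.857
G1 X47.725 Y152.799
G1 X45.678 Y41.880
G1 X101.096 Y15.268
M5
G00 X83.311 Y188.191
M3 S375
G1 X94.309 Y52.556 F4197
G1 X105.440 Y89.780
G1 X36.426 Y152.677
G1 X89.244 Y190.604
G1 X83.311 Y188.191
M5
G00 X0.000 Y0.000

viewBox `0 0 118.097 210.129` with mm width/height → 1 unit = 1 mm. Flip: y_m = 210.129 − y_svg.

**Shape 1** — `<path>` open polyline, stroke `#ff00ff` → cut (S900, F896). Machine vertices: (100.702,74.523) → (58.090,54.634) → (87.368,48.857) → (47.725,152.799) → (45.678,41.880) → (101.096,15.268). Open path.

**Shape 2** — `<polygon>` closed polygon, stroke `#ff0000` → engrave (S375, F4197). Machine vertices: (83.311,188.191) → (94.309,52.556) → (105.440,89.780) → (36.426,152.677) → (89.244,190.604) → (83.311,188.191). Closed: final G1 returns to the first vertex.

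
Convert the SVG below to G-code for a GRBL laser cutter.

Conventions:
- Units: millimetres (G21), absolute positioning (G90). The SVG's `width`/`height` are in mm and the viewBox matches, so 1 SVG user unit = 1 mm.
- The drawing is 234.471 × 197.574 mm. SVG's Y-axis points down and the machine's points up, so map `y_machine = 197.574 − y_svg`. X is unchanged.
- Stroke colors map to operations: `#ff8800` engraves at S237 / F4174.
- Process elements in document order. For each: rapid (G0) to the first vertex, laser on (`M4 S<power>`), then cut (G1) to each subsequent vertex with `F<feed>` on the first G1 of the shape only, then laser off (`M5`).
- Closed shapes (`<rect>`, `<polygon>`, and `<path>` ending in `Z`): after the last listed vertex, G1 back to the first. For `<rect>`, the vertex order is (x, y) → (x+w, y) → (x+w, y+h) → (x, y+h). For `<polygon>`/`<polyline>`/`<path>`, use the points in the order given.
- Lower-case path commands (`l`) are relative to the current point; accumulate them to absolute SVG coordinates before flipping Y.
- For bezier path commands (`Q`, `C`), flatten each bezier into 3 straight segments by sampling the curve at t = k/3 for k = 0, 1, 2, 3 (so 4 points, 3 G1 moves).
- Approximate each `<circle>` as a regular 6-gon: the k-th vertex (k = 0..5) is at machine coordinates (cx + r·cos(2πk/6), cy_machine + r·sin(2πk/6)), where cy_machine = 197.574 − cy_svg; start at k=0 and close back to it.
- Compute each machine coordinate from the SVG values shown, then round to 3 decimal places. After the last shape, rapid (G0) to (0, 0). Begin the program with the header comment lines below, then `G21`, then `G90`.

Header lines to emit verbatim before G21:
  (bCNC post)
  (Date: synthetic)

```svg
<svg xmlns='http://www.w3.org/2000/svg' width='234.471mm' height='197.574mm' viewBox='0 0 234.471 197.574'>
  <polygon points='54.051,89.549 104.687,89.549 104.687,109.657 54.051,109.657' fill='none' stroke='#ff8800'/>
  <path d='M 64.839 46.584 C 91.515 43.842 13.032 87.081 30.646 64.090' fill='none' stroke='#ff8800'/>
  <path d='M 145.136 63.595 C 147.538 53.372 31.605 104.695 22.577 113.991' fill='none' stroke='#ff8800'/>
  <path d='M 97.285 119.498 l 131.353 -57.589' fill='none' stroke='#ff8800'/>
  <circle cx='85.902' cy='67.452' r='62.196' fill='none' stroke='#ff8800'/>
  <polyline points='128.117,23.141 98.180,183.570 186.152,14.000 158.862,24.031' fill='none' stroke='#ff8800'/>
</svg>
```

1 u = 1 mm; y_m = 197.574 − y.

[1] `<polygon>` rectangle, #ff8800→engrave S237 F4174: (54.051,108.025) → (104.687,108.025) → (104.687,87.917) → (54.051,87.917) → (54.051,108.025) (closed)

[2] `<path>` cubic bezier, #ff8800→engrave S237 F4174: (64.839,150.990) → (63.916,142.561) → (37.610,128.414) → (30.646,133.484)

[3] `<path>` cubic bezier, #ff8800→engrave S237 F4174: (145.136,133.979) → (116.435,127.523) → (58.898,103.052) → (22.577,83.583)

[4] `<path>` line segment, #ff8800→engrave S237 F4174: (97.285,78.076) → (228.638,135.665)

[5] `<circle>` circle, #ff8800→engrave S237 F4174: (148.098,130.122) → (117.000,183.985) → (54.804,183.985) → (23.706,130.122) → (54.804,76.259) → (117.000,76.259) → (148.098,130.122) (closed)

[6] `<polyline>` open polyline, #ff8800→engrave S237 F4174: (128.117,174.433) → (98.180,14.004) → (186.152,183.574) → (158.862,173.543)

(bCNC post)
(Date: synthetic)
G21
G90
G0 X54.051 Y108.025
M4 S237
G1 X104.687 Y108.025 F4174
G1 X104.687 Y87.917
G1 X54.051 Y87.917
G1 X54.051 Y108.025
M5
G0 X64.839 Y150.990
M4 S237
G1 X63.916 Y142.561 F4174
G1 X37.610 Y128.414
G1 X30.646 Y133.484
M5
G0 X145.136 Y133.979
M4 S237
G1 X116.435 Y127.523 F4174
G1 X58.898 Y103.052
G1 X22.577 Y83.583
M5
G0 X97.285 Y78.076
M4 S237
G1 X228.638 Y135.665 F4174
M5
G0 X148.098 Y130.122
M4 S237
G1 X117.000 Y183.985 F4174
G1 X54.804 Y183.985
G1 X23.706 Y130.122
G1 X54.804 Y76.259
G1 X117.000 Y76.259
G1 X148.098 Y130.122
M5
G0 X128.117 Y174.433
M4 S237
G1 X98.180 Y14.004 F4174
G1 X186.152 Y183.574
G1 X158.862 Y173.543
M5
G0 X0.000 Y0.000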